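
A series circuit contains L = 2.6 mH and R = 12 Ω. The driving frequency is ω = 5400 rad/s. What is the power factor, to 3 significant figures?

0.650

X_L = ωL = 14.0 Ω
Z = 12.0 + j14.0 Ω
|Z| = √(12.0² + 14.0²) = 18.5 Ω
∠Z = arctan(14.0/12.0) = 49.5°
cos φ = cos(49.5°) = 0.650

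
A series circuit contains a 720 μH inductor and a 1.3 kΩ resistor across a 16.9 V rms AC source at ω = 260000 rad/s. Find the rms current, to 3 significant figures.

X_L = ωL = 187 Ω
Z = 1300 + j187 Ω
|Z| = √(1300² + 187²) = 1310 Ω
I = V/|Z| = 16.9/1310 = 12.9 mA

12.9 mA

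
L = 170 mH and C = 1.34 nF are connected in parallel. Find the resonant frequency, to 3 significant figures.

ω₀ = 1/√(LC) = 1/√(0.17 × 1.34e-09) = 66260 rad/s
f₀ = ω₀/(2π) = 10.5 kHz

10.5 kHz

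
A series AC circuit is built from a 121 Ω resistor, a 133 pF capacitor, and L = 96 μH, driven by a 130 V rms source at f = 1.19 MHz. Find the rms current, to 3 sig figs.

ω = 2πf = 7.477e+06 rad/s
X_L = ωL = 718 Ω
X_C = 1/(ωC) = 1010 Ω
Net reactance X = X_L − X_C = -288 Ω
Z = 121 − j288 Ω
|Z| = √(121² + 288²) = 312 Ω
I = V/|Z| = 130/312 = 416 mA

416 mA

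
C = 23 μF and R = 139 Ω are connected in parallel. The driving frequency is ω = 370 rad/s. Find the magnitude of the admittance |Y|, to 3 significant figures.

X_C = 1/(ωC) = 118 Ω
Parallel: admittances add. Y = 1/R + jωC
Y = (0.00719 + j0.00851) S
|Y| = 0.0111 S → |Z| = 1/|Y| = 89.7 Ω, ∠Z = −∠Y = -49.8°

11.1 mS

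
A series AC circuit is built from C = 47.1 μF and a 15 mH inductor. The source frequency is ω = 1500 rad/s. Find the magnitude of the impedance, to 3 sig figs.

8.35 Ω

X_L = ωL = 22.5 Ω
X_C = 1/(ωC) = 14.2 Ω
Net reactance X = X_L − X_C = 8.35 Ω
Z = j8.35 Ω
|Z| = √(0² + 8.35²) = 8.35 Ω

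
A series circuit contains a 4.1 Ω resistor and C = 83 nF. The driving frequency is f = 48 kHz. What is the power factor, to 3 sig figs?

ω = 2πf = 301600 rad/s
X_C = 1/(ωC) = 39.9 Ω
Z = 4.10 − j39.9 Ω
|Z| = √(4.10² + 39.9²) = 40.2 Ω
∠Z = arctan(-39.9/4.10) = -84.1°
cos φ = cos(-84.1°) = 0.102

0.102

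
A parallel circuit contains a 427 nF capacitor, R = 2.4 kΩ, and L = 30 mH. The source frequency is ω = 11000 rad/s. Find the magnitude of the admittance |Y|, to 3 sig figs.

X_L = ωL = 330 Ω
X_C = 1/(ωC) = 213 Ω
Parallel: admittances add. Y = 1/R + 1/(jωL) + jωC
Y = (0.000417 + j0.00167) S
|Y| = 0.00172 S → |Z| = 1/|Y| = 582 Ω, ∠Z = −∠Y = -76.0°

1.72 mS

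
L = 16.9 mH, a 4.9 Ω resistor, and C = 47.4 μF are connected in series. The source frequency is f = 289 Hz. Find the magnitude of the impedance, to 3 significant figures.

19.7 Ω

ω = 2πf = 1816 rad/s
X_L = ωL = 30.7 Ω
X_C = 1/(ωC) = 11.6 Ω
Net reactance X = X_L − X_C = 19.1 Ω
Z = 4.90 + j19.1 Ω
|Z| = √(4.90² + 19.1²) = 19.7 Ω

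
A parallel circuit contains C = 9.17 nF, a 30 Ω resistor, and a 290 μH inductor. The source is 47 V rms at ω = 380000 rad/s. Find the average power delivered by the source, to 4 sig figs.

73.63 W

X_L = ωL = 110.2 Ω
X_C = 1/(ωC) = 287.0 Ω
Parallel: admittances add. Y = 1/R + 1/(jωL) + jωC
Y = (0.03333 − j0.005590) S
|Y| = 0.03380 S → |Z| = 1/|Y| = 29.59 Ω, ∠Z = −∠Y = 9.520°
I = V/|Z| = 1.589 A
P = VI cos φ = 47 × 1.589 × cos(9.520°) = 73.63 W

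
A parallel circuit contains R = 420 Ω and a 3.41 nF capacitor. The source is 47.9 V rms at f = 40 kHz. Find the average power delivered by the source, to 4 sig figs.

ω = 2πf = 251300 rad/s
X_C = 1/(ωC) = 1167 Ω
Parallel: admittances add. Y = 1/R + jωC
Y = (0.002381 + j0.0008570) S
|Y| = 0.002530 S → |Z| = 1/|Y| = 395.2 Ω, ∠Z = −∠Y = -19.80°
I = V/|Z| = 121.2 mA
P = VI cos φ = 47.9 × 0.1212 × cos(-19.80°) = 5.463 W

5.463 W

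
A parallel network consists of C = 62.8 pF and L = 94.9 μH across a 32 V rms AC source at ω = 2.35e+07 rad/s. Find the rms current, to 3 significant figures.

32.9 mA

X_L = ωL = 2230 Ω
X_C = 1/(ωC) = 678 Ω
Parallel: admittances add. Y = 1/(jωL) + jωC
Y = (0 + j0.00103) S
|Y| = 0.00103 S → |Z| = 1/|Y| = 973 Ω, ∠Z = −∠Y = -90.0°
I = V/|Z| = 32/973 = 32.9 mA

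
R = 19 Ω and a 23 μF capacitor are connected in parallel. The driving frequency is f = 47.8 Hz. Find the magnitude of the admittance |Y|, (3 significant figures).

ω = 2πf = 300.3 rad/s
X_C = 1/(ωC) = 145 Ω
Parallel: admittances add. Y = 1/R + jωC
Y = (0.0526 + j0.00691) S
|Y| = 0.0531 S → |Z| = 1/|Y| = 18.8 Ω, ∠Z = −∠Y = -7.48°

53.1 mS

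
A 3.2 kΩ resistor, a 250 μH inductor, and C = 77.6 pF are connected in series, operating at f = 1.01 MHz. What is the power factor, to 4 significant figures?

0.9905

ω = 2πf = 6.346e+06 rad/s
X_L = ωL = 1587 Ω
X_C = 1/(ωC) = 2031 Ω
Net reactance X = X_L − X_C = -444.2 Ω
Z = 3200 − j444.2 Ω
|Z| = √(3200² + 444.2²) = 3231 Ω
∠Z = arctan(-444.2/3200) = -7.902°
cos φ = cos(-7.902°) = 0.9905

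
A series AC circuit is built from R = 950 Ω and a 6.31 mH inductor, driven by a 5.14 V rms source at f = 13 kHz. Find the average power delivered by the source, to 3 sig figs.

ω = 2πf = 81680 rad/s
X_L = ωL = 515 Ω
Z = 950 + j515 Ω
|Z| = √(950² + 515²) = 1080 Ω
∠Z = arctan(515/950) = 28.5°
I = V/|Z| = 4.76 mA
P = VI cos φ = 5.14 × 0.00476 × cos(28.5°) = 21.5 mW

21.5 mW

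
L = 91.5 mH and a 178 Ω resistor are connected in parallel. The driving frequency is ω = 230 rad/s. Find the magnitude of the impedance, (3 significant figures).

X_L = ωL = 21.0 Ω
Parallel: admittances add. Y = 1/R + 1/(jωL)
Y = (0.00562 − j0.0475) S
|Y| = 0.0478 S → |Z| = 1/|Y| = 20.9 Ω, ∠Z = −∠Y = 83.3°

20.9 Ω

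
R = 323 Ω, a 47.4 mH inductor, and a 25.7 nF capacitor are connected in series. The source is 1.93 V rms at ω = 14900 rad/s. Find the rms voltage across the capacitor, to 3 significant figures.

2.61 V

X_L = ωL = 706 Ω
X_C = 1/(ωC) = 2610 Ω
Net reactance X = X_L − X_C = -1910 Ω
Z = 323 − j1910 Ω
|Z| = √(323² + 1910²) = 1930 Ω
I = V/|Z| = 999 μA
V_C = I·|Z_C| = 0.000999 × 2610 = 2.61 V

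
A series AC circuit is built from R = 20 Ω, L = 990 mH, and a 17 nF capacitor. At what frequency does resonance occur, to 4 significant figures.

ω₀ = 1/√(LC) = 1/√(0.99 × 1.7e-08) = 7708 rad/s
f₀ = ω₀/(2π) = 1.227 kHz

1.227 kHz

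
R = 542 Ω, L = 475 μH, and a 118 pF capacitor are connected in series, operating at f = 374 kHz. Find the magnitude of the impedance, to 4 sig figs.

2548 Ω

ω = 2πf = 2.35e+06 rad/s
X_L = ωL = 1116 Ω
X_C = 1/(ωC) = 3606 Ω
Net reactance X = X_L − X_C = -2490 Ω
Z = 542.0 − j2490 Ω
|Z| = √(542.0² + 2490²) = 2548 Ω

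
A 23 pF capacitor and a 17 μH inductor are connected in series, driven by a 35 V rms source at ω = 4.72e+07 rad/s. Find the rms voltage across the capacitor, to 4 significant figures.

271.5 V

X_L = ωL = 802.4 Ω
X_C = 1/(ωC) = 921.1 Ω
Net reactance X = X_L − X_C = -118.7 Ω
Z = − j118.7 Ω
|Z| = √(0² + 118.7²) = 118.7 Ω
I = V/|Z| = 294.7 mA
V_C = I·|Z_C| = 0.2947 × 921.1 = 271.5 V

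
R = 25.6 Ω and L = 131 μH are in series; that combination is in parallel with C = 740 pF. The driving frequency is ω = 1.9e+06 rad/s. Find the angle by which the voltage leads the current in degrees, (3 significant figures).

X_L = ωL = 249 Ω
X_C = 1/(ωC) = 711 Ω
Branch 1 (R+jX_L): Z₁ = 25.6 + j249 Ω, |Z₁| = 250 Ω
Branch 2 (−jX_C): Z₂ = −j711 Ω
Parallel: Z = Z₁Z₂/(Z₁+Z₂), |Z| = 384 Ω, ∠Z = 81.0°

81.0°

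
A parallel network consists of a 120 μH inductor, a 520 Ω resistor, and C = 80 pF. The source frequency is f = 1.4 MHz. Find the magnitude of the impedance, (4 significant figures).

ω = 2πf = 8.796e+06 rad/s
X_L = ωL = 1056 Ω
X_C = 1/(ωC) = 1421 Ω
Parallel: admittances add. Y = 1/R + 1/(jωL) + jωC
Y = (0.001923 − j0.0002436) S
|Y| = 0.001938 S → |Z| = 1/|Y| = 515.9 Ω, ∠Z = −∠Y = 7.220°

515.9 Ω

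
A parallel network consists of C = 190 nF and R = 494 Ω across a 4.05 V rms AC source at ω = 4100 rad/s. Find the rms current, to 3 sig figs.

X_C = 1/(ωC) = 1280 Ω
Parallel: admittances add. Y = 1/R + jωC
Y = (0.00202 + j0.000779) S
|Y| = 0.00217 S → |Z| = 1/|Y| = 461 Ω, ∠Z = −∠Y = -21.0°
I = V/|Z| = 4.05/461 = 8.78 mA

8.78 mA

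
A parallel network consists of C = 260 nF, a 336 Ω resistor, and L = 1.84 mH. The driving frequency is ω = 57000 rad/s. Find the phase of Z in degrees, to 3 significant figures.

X_L = ωL = 105 Ω
X_C = 1/(ωC) = 67.5 Ω
Parallel: admittances add. Y = 1/R + 1/(jωL) + jωC
Y = (0.00298 + j0.00529) S
|Y| = 0.00607 S → |Z| = 1/|Y| = 165 Ω, ∠Z = −∠Y = -60.6°

-60.6°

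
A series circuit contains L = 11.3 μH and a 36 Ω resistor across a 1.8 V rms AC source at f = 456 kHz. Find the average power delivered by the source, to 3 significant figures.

49.8 mW

ω = 2πf = 2.865e+06 rad/s
X_L = ωL = 32.4 Ω
Z = 36.0 + j32.4 Ω
|Z| = √(36.0² + 32.4²) = 48.4 Ω
∠Z = arctan(32.4/36.0) = 42.0°
I = V/|Z| = 37.2 mA
P = VI cos φ = 1.8 × 0.0372 × cos(42.0°) = 49.8 mW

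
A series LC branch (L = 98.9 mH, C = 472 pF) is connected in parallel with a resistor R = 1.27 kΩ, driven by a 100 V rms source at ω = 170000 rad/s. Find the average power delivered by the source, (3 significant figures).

7.87 W

X_L = ωL = 16800 Ω
X_C = 1/(ωC) = 12500 Ω
Branch 1: Z₁ = R = 1270 Ω
Branch 2 (series LC): Z₂ = j(X_L − X_C) = j4350 Ω
Parallel: Z = Z₁Z₂/(Z₁+Z₂), |Z| = 1220 Ω, ∠Z = 16.3°
I = V/|Z| = 82.0 mA
P = VI cos φ = 100 × 0.0820 × cos(16.3°) = 7.87 W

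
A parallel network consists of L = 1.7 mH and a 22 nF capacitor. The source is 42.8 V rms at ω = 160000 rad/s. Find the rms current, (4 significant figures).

6.697 mA

X_L = ωL = 272.0 Ω
X_C = 1/(ωC) = 284.1 Ω
Parallel: admittances add. Y = 1/(jωL) + jωC
Y = (0 − j0.0001565) S
|Y| = 0.0001565 S → |Z| = 1/|Y| = 6391 Ω, ∠Z = −∠Y = 90.00°
I = V/|Z| = 42.8/6391 = 6.697 mA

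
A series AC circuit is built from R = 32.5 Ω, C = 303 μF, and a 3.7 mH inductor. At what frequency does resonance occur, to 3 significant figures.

ω₀ = 1/√(LC) = 1/√(0.0037 × 0.000303) = 944.4 rad/s
f₀ = ω₀/(2π) = 150 Hz

150 Hz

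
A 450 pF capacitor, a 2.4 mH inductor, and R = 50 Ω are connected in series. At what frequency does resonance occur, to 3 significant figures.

ω₀ = 1/√(LC) = 1/√(0.0024 × 4.5e-10) = 962300 rad/s
f₀ = ω₀/(2π) = 153 kHz

153 kHz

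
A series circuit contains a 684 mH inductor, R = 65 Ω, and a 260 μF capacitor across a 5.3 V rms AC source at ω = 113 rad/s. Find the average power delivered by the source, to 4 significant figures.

X_L = ωL = 77.29 Ω
X_C = 1/(ωC) = 34.04 Ω
Net reactance X = X_L − X_C = 43.26 Ω
Z = 65.00 + j43.26 Ω
|Z| = √(65.00² + 43.26²) = 78.08 Ω
∠Z = arctan(43.26/65.00) = 33.64°
I = V/|Z| = 67.88 mA
P = VI cos φ = 5.3 × 0.06788 × cos(33.64°) = 299.5 mW

299.5 mW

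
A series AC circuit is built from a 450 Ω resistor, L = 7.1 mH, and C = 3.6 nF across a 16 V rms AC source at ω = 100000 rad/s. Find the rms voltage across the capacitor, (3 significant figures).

X_L = ωL = 710 Ω
X_C = 1/(ωC) = 2780 Ω
Net reactance X = X_L − X_C = -2070 Ω
Z = 450 − j2070 Ω
|Z| = √(450² + 2070²) = 2120 Ω
I = V/|Z| = 7.56 mA
V_C = I·|Z_C| = 0.00756 × 2780 = 21.0 V

21.0 V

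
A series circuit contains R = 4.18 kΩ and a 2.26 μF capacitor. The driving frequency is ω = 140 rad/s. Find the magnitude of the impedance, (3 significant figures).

X_C = 1/(ωC) = 3160 Ω
Z = 4180 − j3160 Ω
|Z| = √(4180² + 3160²) = 5240 Ω

5240 Ω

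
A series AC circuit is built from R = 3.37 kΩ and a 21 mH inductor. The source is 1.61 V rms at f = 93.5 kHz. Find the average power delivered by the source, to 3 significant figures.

53.4 μW

ω = 2πf = 587500 rad/s
X_L = ωL = 12300 Ω
Z = 3370 + j12300 Ω
|Z| = √(3370² + 12300²) = 12800 Ω
∠Z = arctan(12300/3370) = 74.7°
I = V/|Z| = 126 μA
P = VI cos φ = 1.61 × 0.000126 × cos(74.7°) = 53.4 μW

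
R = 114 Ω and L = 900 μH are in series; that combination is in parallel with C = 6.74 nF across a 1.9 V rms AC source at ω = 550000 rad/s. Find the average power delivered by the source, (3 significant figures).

X_L = ωL = 495 Ω
X_C = 1/(ωC) = 270 Ω
Branch 1 (R+jX_L): Z₁ = 114 + j495 Ω, |Z₁| = 508 Ω
Branch 2 (−jX_C): Z₂ = −j270 Ω
Parallel: Z = Z₁Z₂/(Z₁+Z₂), |Z| = 543 Ω, ∠Z = -76.1°
I = V/|Z| = 3.50 mA
P = VI cos φ = 1.9 × 0.00350 × cos(-76.1°) = 1.59 mW

1.59 mW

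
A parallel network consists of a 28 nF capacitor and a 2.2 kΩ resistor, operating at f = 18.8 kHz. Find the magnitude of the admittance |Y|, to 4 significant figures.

3.339 mS

ω = 2πf = 118100 rad/s
X_C = 1/(ωC) = 302.3 Ω
Parallel: admittances add. Y = 1/R + jωC
Y = (0.0004545 + j0.003307) S
|Y| = 0.003339 S → |Z| = 1/|Y| = 299.5 Ω, ∠Z = −∠Y = -82.17°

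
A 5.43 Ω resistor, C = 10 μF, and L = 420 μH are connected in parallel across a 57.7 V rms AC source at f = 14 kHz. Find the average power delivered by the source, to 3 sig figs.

ω = 2πf = 87960 rad/s
X_L = ωL = 36.9 Ω
X_C = 1/(ωC) = 1.14 Ω
Parallel: admittances add. Y = 1/R + 1/(jωL) + jωC
Y = (0.184 + j0.853) S
|Y| = 0.872 S → |Z| = 1/|Y| = 1.15 Ω, ∠Z = −∠Y = -77.8°
I = V/|Z| = 50.3 A
P = VI cos φ = 57.7 × 50.3 × cos(-77.8°) = 613 W

613 W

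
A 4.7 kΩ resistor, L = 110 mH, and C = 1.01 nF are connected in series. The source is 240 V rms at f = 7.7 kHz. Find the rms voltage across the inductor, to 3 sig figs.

80.6 V

ω = 2πf = 48380 rad/s
X_L = ωL = 5320 Ω
X_C = 1/(ωC) = 20500 Ω
Net reactance X = X_L − X_C = -15100 Ω
Z = 4700 − j15100 Ω
|Z| = √(4700² + 15100²) = 15900 Ω
I = V/|Z| = 15.1 mA
V_L = I·|Z_L| = 0.0151 × 5320 = 80.6 V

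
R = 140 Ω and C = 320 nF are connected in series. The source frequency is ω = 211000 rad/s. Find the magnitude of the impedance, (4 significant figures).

X_C = 1/(ωC) = 14.81 Ω
Z = 140.0 − j14.81 Ω
|Z| = √(140.0² + 14.81²) = 140.8 Ω

140.8 Ω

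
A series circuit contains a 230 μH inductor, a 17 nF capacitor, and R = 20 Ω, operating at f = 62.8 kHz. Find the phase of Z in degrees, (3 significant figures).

ω = 2πf = 394600 rad/s
X_L = ωL = 90.8 Ω
X_C = 1/(ωC) = 149 Ω
Net reactance X = X_L − X_C = -58.3 Ω
Z = 20.0 − j58.3 Ω
|Z| = √(20.0² + 58.3²) = 61.7 Ω
∠Z = arctan(-58.3/20.0) = -71.1°

-71.1°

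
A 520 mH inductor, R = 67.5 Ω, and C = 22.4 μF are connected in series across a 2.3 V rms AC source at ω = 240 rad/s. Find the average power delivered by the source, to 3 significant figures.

X_L = ωL = 125 Ω
X_C = 1/(ωC) = 186 Ω
Net reactance X = X_L − X_C = -61.2 Ω
Z = 67.5 − j61.2 Ω
|Z| = √(67.5² + 61.2²) = 91.1 Ω
∠Z = arctan(-61.2/67.5) = -42.2°
I = V/|Z| = 25.2 mA
P = VI cos φ = 2.3 × 0.0252 × cos(-42.2°) = 43.0 mW

43.0 mW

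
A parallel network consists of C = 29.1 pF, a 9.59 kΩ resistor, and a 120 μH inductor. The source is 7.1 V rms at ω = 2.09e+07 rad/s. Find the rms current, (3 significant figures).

X_L = ωL = 2510 Ω
X_C = 1/(ωC) = 1640 Ω
Parallel: admittances add. Y = 1/R + 1/(jωL) + jωC
Y = (0.000104 + j0.000209) S
|Y| = 0.000234 S → |Z| = 1/|Y| = 4270 Ω, ∠Z = −∠Y = -63.5°
I = V/|Z| = 7.1/4270 = 1.66 mA

1.66 mA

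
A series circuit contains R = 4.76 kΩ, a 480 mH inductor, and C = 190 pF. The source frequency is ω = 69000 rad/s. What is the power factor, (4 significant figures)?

X_L = ωL = 33120 Ω
X_C = 1/(ωC) = 76280 Ω
Net reactance X = X_L − X_C = -43160 Ω
Z = 4760 − j43160 Ω
|Z| = √(4760² + 43160²) = 43420 Ω
∠Z = arctan(-43160/4760) = -83.71°
cos φ = cos(-83.71°) = 0.1096

0.1096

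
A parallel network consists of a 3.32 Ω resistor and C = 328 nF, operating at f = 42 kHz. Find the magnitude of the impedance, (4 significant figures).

3.191 Ω

ω = 2πf = 263900 rad/s
X_C = 1/(ωC) = 11.55 Ω
Parallel: admittances add. Y = 1/R + jωC
Y = (0.3012 + j0.08656) S
|Y| = 0.3134 S → |Z| = 1/|Y| = 3.191 Ω, ∠Z = −∠Y = -16.03°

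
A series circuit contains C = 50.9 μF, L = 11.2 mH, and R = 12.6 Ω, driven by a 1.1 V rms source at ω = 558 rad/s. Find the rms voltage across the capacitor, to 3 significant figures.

X_L = ωL = 6.25 Ω
X_C = 1/(ωC) = 35.2 Ω
Net reactance X = X_L − X_C = -29.0 Ω
Z = 12.6 − j29.0 Ω
|Z| = √(12.6² + 29.0²) = 31.6 Ω
I = V/|Z| = 34.8 mA
V_C = I·|Z_C| = 0.0348 × 35.2 = 1.23 V

1.23 V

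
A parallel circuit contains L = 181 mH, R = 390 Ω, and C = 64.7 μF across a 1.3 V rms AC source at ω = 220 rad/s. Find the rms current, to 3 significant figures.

14.5 mA

X_L = ωL = 39.8 Ω
X_C = 1/(ωC) = 70.3 Ω
Parallel: admittances add. Y = 1/R + 1/(jωL) + jωC
Y = (0.00256 − j0.0109) S
|Y| = 0.0112 S → |Z| = 1/|Y| = 89.5 Ω, ∠Z = −∠Y = 76.7°
I = V/|Z| = 1.3/89.5 = 14.5 mA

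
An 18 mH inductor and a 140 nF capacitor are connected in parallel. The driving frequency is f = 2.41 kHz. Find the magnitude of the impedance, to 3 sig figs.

646 Ω

ω = 2πf = 15140 rad/s
X_L = ωL = 273 Ω
X_C = 1/(ωC) = 472 Ω
Parallel: admittances add. Y = 1/(jωL) + jωC
Y = (0 − j0.00155) S
|Y| = 0.00155 S → |Z| = 1/|Y| = 646 Ω, ∠Z = −∠Y = 90.0°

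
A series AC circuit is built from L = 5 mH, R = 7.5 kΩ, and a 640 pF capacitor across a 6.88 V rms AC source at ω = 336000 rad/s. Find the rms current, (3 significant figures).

X_L = ωL = 1680 Ω
X_C = 1/(ωC) = 4650 Ω
Net reactance X = X_L − X_C = -2970 Ω
Z = 7500 − j2970 Ω
|Z| = √(7500² + 2970²) = 8070 Ω
I = V/|Z| = 6.88/8070 = 853 μA

853 μA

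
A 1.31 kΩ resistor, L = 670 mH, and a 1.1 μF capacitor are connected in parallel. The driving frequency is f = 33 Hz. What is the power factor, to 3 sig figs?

0.109

ω = 2πf = 207.3 rad/s
X_L = ωL = 139 Ω
X_C = 1/(ωC) = 4380 Ω
Parallel: admittances add. Y = 1/R + 1/(jωL) + jωC
Y = (0.000763 − j0.00697) S
|Y| = 0.00701 S → |Z| = 1/|Y| = 143 Ω, ∠Z = −∠Y = 83.8°
cos φ = cos(83.8°) = 0.109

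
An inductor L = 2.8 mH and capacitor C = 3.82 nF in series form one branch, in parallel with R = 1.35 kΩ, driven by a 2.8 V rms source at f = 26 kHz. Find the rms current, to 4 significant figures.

ω = 2πf = 163400 rad/s
X_L = ωL = 457.4 Ω
X_C = 1/(ωC) = 1602 Ω
Branch 1: Z₁ = R = 1350 Ω
Branch 2 (series LC): Z₂ = j(X_L − X_C) = −j1145 Ω
Parallel: Z = Z₁Z₂/(Z₁+Z₂), |Z| = 873.2 Ω, ∠Z = -49.70°
I = V/|Z| = 2.8/873.2 = 3.206 mA

3.206 mA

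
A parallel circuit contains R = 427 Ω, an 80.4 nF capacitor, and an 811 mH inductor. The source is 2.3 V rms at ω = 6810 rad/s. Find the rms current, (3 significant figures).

X_L = ωL = 5520 Ω
X_C = 1/(ωC) = 1830 Ω
Parallel: admittances add. Y = 1/R + 1/(jωL) + jωC
Y = (0.00234 + j0.000366) S
|Y| = 0.00237 S → |Z| = 1/|Y| = 422 Ω, ∠Z = −∠Y = -8.89°
I = V/|Z| = 2.3/422 = 5.45 mA

5.45 mA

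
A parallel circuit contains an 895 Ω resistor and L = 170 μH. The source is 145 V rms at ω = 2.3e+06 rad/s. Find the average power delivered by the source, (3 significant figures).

X_L = ωL = 391 Ω
Parallel: admittances add. Y = 1/R + 1/(jωL)
Y = (0.00112 − j0.00256) S
|Y| = 0.00279 S → |Z| = 1/|Y| = 358 Ω, ∠Z = −∠Y = 66.4°
I = V/|Z| = 405 mA
P = VI cos φ = 145 × 0.405 × cos(66.4°) = 23.5 W

23.5 W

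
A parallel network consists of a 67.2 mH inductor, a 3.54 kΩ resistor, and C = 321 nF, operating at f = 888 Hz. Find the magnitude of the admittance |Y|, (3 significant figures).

ω = 2πf = 5579 rad/s
X_L = ωL = 375 Ω
X_C = 1/(ωC) = 558 Ω
Parallel: admittances add. Y = 1/R + 1/(jωL) + jωC
Y = (0.000282 − j0.000876) S
|Y| = 0.000920 S → |Z| = 1/|Y| = 1090 Ω, ∠Z = −∠Y = 72.1°

920 μS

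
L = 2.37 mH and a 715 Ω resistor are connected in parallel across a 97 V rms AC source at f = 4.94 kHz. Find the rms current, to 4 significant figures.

ω = 2πf = 31040 rad/s
X_L = ωL = 73.56 Ω
Parallel: admittances add. Y = 1/R + 1/(jωL)
Y = (0.001399 − j0.01359) S
|Y| = 0.01367 S → |Z| = 1/|Y| = 73.18 Ω, ∠Z = −∠Y = 84.13°
I = V/|Z| = 97/73.18 = 1.326 A

1.326 A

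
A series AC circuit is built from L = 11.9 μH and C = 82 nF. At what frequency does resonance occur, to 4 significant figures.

ω₀ = 1/√(LC) = 1/√(1.19e-05 × 8.2e-08) = 1.012e+06 rad/s
f₀ = ω₀/(2π) = 161.1 kHz

161.1 kHz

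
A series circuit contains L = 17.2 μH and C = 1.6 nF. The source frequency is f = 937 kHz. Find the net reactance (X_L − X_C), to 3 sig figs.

ω = 2πf = 5.887e+06 rad/s
X_L = ωL = 101 Ω
X_C = 1/(ωC) = 106 Ω
X = 101 − 106 = -4.90 Ω

-4.90 Ω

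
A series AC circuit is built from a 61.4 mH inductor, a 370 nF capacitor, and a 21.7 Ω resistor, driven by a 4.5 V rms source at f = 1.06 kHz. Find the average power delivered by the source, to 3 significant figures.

ω = 2πf = 6660 rad/s
X_L = ωL = 409 Ω
X_C = 1/(ωC) = 406 Ω
Net reactance X = X_L − X_C = 3.13 Ω
Z = 21.7 + j3.13 Ω
|Z| = √(21.7² + 3.13²) = 21.9 Ω
∠Z = arctan(3.13/21.7) = 8.22°
I = V/|Z| = 205 mA
P = VI cos φ = 4.5 × 0.205 × cos(8.22°) = 914 mW

914 mW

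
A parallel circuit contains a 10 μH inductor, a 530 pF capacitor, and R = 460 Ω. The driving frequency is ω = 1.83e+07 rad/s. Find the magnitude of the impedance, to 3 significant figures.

210 Ω

X_L = ωL = 183 Ω
X_C = 1/(ωC) = 103 Ω
Parallel: admittances add. Y = 1/R + 1/(jωL) + jωC
Y = (0.00217 + j0.00423) S
|Y| = 0.00476 S → |Z| = 1/|Y| = 210 Ω, ∠Z = −∠Y = -62.8°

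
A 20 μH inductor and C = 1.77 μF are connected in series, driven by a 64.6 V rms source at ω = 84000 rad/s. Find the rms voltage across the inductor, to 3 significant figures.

X_L = ωL = 1.68 Ω
X_C = 1/(ωC) = 6.73 Ω
Net reactance X = X_L − X_C = -5.05 Ω
Z = − j5.05 Ω
|Z| = √(0² + 5.05²) = 5.05 Ω
I = V/|Z| = 12.8 A
V_L = I·|Z_L| = 12.8 × 1.68 = 21.5 V

21.5 V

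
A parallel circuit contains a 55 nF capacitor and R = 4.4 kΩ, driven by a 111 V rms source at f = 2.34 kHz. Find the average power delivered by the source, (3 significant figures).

2.80 W

ω = 2πf = 14700 rad/s
X_C = 1/(ωC) = 1240 Ω
Parallel: admittances add. Y = 1/R + jωC
Y = (0.000227 + j0.000809) S
|Y| = 0.000840 S → |Z| = 1/|Y| = 1190 Ω, ∠Z = −∠Y = -74.3°
I = V/|Z| = 93.2 mA
P = VI cos φ = 111 × 0.0932 × cos(-74.3°) = 2.80 W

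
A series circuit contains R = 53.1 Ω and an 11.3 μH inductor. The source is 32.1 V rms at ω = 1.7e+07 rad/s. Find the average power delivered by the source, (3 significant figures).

1.38 W

X_L = ωL = 192 Ω
Z = 53.1 + j192 Ω
|Z| = √(53.1² + 192²) = 199 Ω
∠Z = arctan(192/53.1) = 74.5°
I = V/|Z| = 161 mA
P = VI cos φ = 32.1 × 0.161 × cos(74.5°) = 1.38 W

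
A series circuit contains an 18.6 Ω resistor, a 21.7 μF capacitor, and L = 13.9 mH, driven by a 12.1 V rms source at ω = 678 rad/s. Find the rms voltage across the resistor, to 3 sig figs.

3.66 V

X_L = ωL = 9.42 Ω
X_C = 1/(ωC) = 68.0 Ω
Net reactance X = X_L − X_C = -58.5 Ω
Z = 18.6 − j58.5 Ω
|Z| = √(18.6² + 58.5²) = 61.4 Ω
I = V/|Z| = 197 mA
V_R = I·|Z_R| = 0.197 × 18.6 = 3.66 V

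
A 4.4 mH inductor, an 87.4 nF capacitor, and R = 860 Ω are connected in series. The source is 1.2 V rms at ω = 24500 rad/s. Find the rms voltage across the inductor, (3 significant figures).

X_L = ωL = 108 Ω
X_C = 1/(ωC) = 467 Ω
Net reactance X = X_L − X_C = -359 Ω
Z = 860 − j359 Ω
|Z| = √(860² + 359²) = 932 Ω
I = V/|Z| = 1.29 mA
V_L = I·|Z_L| = 0.00129 × 108 = 0.139 V

0.139 V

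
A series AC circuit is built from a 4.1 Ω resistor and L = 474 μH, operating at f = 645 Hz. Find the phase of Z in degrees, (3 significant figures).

ω = 2πf = 4053 rad/s
X_L = ωL = 1.92 Ω
Z = 4.10 + j1.92 Ω
|Z| = √(4.10² + 1.92²) = 4.53 Ω
∠Z = arctan(1.92/4.10) = 25.1°

25.1°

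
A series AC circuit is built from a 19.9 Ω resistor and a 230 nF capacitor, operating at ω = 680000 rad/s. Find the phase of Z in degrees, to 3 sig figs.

-17.8°

X_C = 1/(ωC) = 6.39 Ω
Z = 19.9 − j6.39 Ω
|Z| = √(19.9² + 6.39²) = 20.9 Ω
∠Z = arctan(-6.39/19.9) = -17.8°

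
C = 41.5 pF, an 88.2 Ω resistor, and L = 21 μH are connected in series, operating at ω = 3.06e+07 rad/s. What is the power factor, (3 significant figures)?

0.520

X_L = ωL = 643 Ω
X_C = 1/(ωC) = 787 Ω
Net reactance X = X_L − X_C = -145 Ω
Z = 88.2 − j145 Ω
|Z| = √(88.2² + 145²) = 170 Ω
∠Z = arctan(-145/88.2) = -58.7°
cos φ = cos(-58.7°) = 0.520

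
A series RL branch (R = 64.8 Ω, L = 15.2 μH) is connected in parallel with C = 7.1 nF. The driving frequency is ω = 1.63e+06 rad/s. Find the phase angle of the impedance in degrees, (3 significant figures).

-25.5°

X_L = ωL = 24.8 Ω
X_C = 1/(ωC) = 86.4 Ω
Branch 1 (R+jX_L): Z₁ = 64.8 + j24.8 Ω, |Z₁| = 69.4 Ω
Branch 2 (−jX_C): Z₂ = −j86.4 Ω
Parallel: Z = Z₁Z₂/(Z₁+Z₂), |Z| = 67.0 Ω, ∠Z = -25.5°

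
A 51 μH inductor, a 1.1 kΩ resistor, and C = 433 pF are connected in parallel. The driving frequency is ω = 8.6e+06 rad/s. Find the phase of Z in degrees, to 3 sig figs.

X_L = ωL = 439 Ω
X_C = 1/(ωC) = 269 Ω
Parallel: admittances add. Y = 1/R + 1/(jωL) + jωC
Y = (0.000909 + j0.00144) S
|Y| = 0.00171 S → |Z| = 1/|Y| = 586 Ω, ∠Z = −∠Y = -57.8°

-57.8°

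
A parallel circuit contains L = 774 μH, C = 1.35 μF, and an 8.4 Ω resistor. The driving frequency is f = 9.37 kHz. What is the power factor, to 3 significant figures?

ω = 2πf = 58870 rad/s
X_L = ωL = 45.6 Ω
X_C = 1/(ωC) = 12.6 Ω
Parallel: admittances add. Y = 1/R + 1/(jωL) + jωC
Y = (0.119 + j0.0575) S
|Y| = 0.132 S → |Z| = 1/|Y| = 7.56 Ω, ∠Z = −∠Y = -25.8°
cos φ = cos(-25.8°) = 0.900

0.900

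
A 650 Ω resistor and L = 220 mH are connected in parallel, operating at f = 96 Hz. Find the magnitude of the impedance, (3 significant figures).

130 Ω

ω = 2πf = 603.2 rad/s
X_L = ωL = 133 Ω
Parallel: admittances add. Y = 1/R + 1/(jωL)
Y = (0.00154 − j0.00754) S
|Y| = 0.00769 S → |Z| = 1/|Y| = 130 Ω, ∠Z = −∠Y = 78.5°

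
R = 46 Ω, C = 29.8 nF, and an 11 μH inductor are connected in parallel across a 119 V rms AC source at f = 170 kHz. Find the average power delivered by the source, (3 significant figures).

308 W

ω = 2πf = 1.068e+06 rad/s
X_L = ωL = 11.7 Ω
X_C = 1/(ωC) = 31.4 Ω
Parallel: admittances add. Y = 1/R + 1/(jωL) + jωC
Y = (0.0217 − j0.0533) S
|Y| = 0.0575 S → |Z| = 1/|Y| = 17.4 Ω, ∠Z = −∠Y = 67.8°
I = V/|Z| = 6.85 A
P = VI cos φ = 119 × 6.85 × cos(67.8°) = 308 W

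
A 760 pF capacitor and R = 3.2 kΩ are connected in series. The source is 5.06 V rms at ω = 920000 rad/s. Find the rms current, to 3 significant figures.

1.44 mA

X_C = 1/(ωC) = 1430 Ω
Z = 3200 − j1430 Ω
|Z| = √(3200² + 1430²) = 3510 Ω
I = V/|Z| = 5.06/3510 = 1.44 mA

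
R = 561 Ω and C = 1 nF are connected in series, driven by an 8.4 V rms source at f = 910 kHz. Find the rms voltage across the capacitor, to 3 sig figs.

ω = 2πf = 5.718e+06 rad/s
X_C = 1/(ωC) = 175 Ω
Z = 561 − j175 Ω
|Z| = √(561² + 175²) = 588 Ω
I = V/|Z| = 14.3 mA
V_C = I·|Z_C| = 0.0143 × 175 = 2.50 V

2.50 V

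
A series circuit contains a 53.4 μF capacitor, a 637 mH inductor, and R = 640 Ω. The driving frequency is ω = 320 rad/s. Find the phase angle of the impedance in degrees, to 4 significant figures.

12.79°

X_L = ωL = 203.8 Ω
X_C = 1/(ωC) = 58.52 Ω
Net reactance X = X_L − X_C = 145.3 Ω
Z = 640.0 + j145.3 Ω
|Z| = √(640.0² + 145.3²) = 656.3 Ω
∠Z = arctan(145.3/640.0) = 12.79°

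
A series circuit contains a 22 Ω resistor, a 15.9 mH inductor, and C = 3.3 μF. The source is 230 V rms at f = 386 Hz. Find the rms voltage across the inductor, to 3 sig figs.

ω = 2πf = 2425 rad/s
X_L = ωL = 38.6 Ω
X_C = 1/(ωC) = 125 Ω
Net reactance X = X_L − X_C = -86.4 Ω
Z = 22.0 − j86.4 Ω
|Z| = √(22.0² + 86.4²) = 89.1 Ω
I = V/|Z| = 2.58 A
V_L = I·|Z_L| = 2.58 × 38.6 = 99.5 V

99.5 V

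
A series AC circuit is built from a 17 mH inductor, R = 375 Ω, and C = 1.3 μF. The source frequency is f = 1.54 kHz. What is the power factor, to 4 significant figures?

ω = 2πf = 9676 rad/s
X_L = ωL = 164.5 Ω
X_C = 1/(ωC) = 79.50 Ω
Net reactance X = X_L − X_C = 85.00 Ω
Z = 375.0 + j85.00 Ω
|Z| = √(375.0² + 85.00²) = 384.5 Ω
∠Z = arctan(85.00/375.0) = 12.77°
cos φ = cos(12.77°) = 0.9753

0.9753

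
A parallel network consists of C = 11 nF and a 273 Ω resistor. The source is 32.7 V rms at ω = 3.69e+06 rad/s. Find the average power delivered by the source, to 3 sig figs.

X_C = 1/(ωC) = 24.6 Ω
Parallel: admittances add. Y = 1/R + jωC
Y = (0.00366 + j0.0406) S
|Y| = 0.0408 S → |Z| = 1/|Y| = 24.5 Ω, ∠Z = −∠Y = -84.8°
I = V/|Z| = 1.33 A
P = VI cos φ = 32.7 × 1.33 × cos(-84.8°) = 3.92 W

3.92 W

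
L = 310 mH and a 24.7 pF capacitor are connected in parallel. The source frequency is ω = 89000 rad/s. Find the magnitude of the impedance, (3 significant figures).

29400 Ω

X_L = ωL = 27600 Ω
X_C = 1/(ωC) = 455000 Ω
Parallel: admittances add. Y = 1/(jωL) + jωC
Y = (0 − j3.4e-05) S
|Y| = 3.4e-05 S → |Z| = 1/|Y| = 29400 Ω, ∠Z = −∠Y = 90.0°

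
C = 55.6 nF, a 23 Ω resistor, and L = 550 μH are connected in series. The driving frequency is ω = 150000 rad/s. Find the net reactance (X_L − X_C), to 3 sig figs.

X_L = ωL = 82.5 Ω
X_C = 1/(ωC) = 120 Ω
X = 82.5 − 120 = -37.4 Ω

-37.4 Ω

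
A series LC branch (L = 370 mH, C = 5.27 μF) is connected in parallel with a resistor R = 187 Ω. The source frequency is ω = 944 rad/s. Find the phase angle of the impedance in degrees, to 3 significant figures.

51.6°

X_L = ωL = 349 Ω
X_C = 1/(ωC) = 201 Ω
Branch 1: Z₁ = R = 187 Ω
Branch 2 (series LC): Z₂ = j(X_L − X_C) = j148 Ω
Parallel: Z = Z₁Z₂/(Z₁+Z₂), |Z| = 116 Ω, ∠Z = 51.6°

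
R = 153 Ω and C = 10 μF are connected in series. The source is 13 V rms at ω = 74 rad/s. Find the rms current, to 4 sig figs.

X_C = 1/(ωC) = 1351 Ω
Z = 153.0 − j1351 Ω
|Z| = √(153.0² + 1351²) = 1360 Ω
I = V/|Z| = 13/1360 = 9.559 mA

9.559 mA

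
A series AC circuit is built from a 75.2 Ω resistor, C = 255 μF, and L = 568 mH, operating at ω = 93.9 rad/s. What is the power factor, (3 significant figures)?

X_L = ωL = 53.3 Ω
X_C = 1/(ωC) = 41.8 Ω
Net reactance X = X_L − X_C = 11.6 Ω
Z = 75.2 + j11.6 Ω
|Z| = √(75.2² + 11.6²) = 76.1 Ω
∠Z = arctan(11.6/75.2) = 8.75°
cos φ = cos(8.75°) = 0.988

0.988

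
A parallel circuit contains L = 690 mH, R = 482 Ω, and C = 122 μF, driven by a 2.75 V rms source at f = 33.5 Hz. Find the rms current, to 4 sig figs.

52.00 mA

ω = 2πf = 210.5 rad/s
X_L = ωL = 145.2 Ω
X_C = 1/(ωC) = 38.94 Ω
Parallel: admittances add. Y = 1/R + 1/(jωL) + jωC
Y = (0.002075 + j0.01879) S
|Y| = 0.01891 S → |Z| = 1/|Y| = 52.89 Ω, ∠Z = −∠Y = -83.70°
I = V/|Z| = 2.75/52.89 = 52.00 mA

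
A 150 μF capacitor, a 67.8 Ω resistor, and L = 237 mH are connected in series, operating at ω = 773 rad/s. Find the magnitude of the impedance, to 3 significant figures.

187 Ω

X_L = ωL = 183 Ω
X_C = 1/(ωC) = 8.62 Ω
Net reactance X = X_L − X_C = 175 Ω
Z = 67.8 + j175 Ω
|Z| = √(67.8² + 175²) = 187 Ω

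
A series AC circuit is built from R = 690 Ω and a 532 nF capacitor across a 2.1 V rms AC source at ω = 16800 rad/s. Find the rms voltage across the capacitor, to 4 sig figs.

X_C = 1/(ωC) = 111.9 Ω
Z = 690.0 − j111.9 Ω
|Z| = √(690.0² + 111.9²) = 699.0 Ω
I = V/|Z| = 3.004 mA
V_C = I·|Z_C| = 0.003004 × 111.9 = 0.3361 V

0.3361 V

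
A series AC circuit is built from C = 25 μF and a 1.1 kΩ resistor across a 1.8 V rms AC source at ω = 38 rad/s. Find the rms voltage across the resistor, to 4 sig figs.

1.300 V

X_C = 1/(ωC) = 1053 Ω
Z = 1100 − j1053 Ω
|Z| = √(1100² + 1053²) = 1523 Ω
I = V/|Z| = 1.182 mA
V_R = I·|Z_R| = 0.001182 × 1100 = 1.300 V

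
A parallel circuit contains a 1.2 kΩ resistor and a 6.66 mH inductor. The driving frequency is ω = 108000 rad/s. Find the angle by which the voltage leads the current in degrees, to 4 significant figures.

59.06°

X_L = ωL = 719.3 Ω
Parallel: admittances add. Y = 1/R + 1/(jωL)
Y = (0.0008333 − j0.001390) S
|Y| = 0.001621 S → |Z| = 1/|Y| = 616.9 Ω, ∠Z = −∠Y = 59.06°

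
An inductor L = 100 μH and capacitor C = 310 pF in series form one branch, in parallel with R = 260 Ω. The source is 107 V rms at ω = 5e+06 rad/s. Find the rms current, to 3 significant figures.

844 mA

X_L = ωL = 500 Ω
X_C = 1/(ωC) = 645 Ω
Branch 1: Z₁ = R = 260 Ω
Branch 2 (series LC): Z₂ = j(X_L − X_C) = −j145 Ω
Parallel: Z = Z₁Z₂/(Z₁+Z₂), |Z| = 127 Ω, ∠Z = -60.8°
I = V/|Z| = 107/127 = 844 mA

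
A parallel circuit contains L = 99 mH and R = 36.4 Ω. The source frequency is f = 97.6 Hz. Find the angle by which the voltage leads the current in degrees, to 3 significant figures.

ω = 2πf = 613.2 rad/s
X_L = ωL = 60.7 Ω
Parallel: admittances add. Y = 1/R + 1/(jωL)
Y = (0.0275 − j0.0165) S
|Y| = 0.0320 S → |Z| = 1/|Y| = 31.2 Ω, ∠Z = −∠Y = 30.9°

30.9°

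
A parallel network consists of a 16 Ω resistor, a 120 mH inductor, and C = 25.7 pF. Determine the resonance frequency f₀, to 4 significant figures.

90.63 kHz

ω₀ = 1/√(LC) = 1/√(0.12 × 2.57e-11) = 569400 rad/s
f₀ = ω₀/(2π) = 90.63 kHz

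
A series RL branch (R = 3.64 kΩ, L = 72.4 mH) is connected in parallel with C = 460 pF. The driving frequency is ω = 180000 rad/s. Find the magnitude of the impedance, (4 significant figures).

X_L = ωL = 13030 Ω
X_C = 1/(ωC) = 12080 Ω
Branch 1 (R+jX_L): Z₁ = 3640 + j13030 Ω, |Z₁| = 13530 Ω
Branch 2 (−jX_C): Z₂ = −j12080 Ω
Parallel: Z = Z₁Z₂/(Z₁+Z₂), |Z| = 43430 Ω, ∠Z = -30.30°

43430 Ω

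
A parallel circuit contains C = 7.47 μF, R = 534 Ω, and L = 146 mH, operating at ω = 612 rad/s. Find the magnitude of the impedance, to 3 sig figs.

145 Ω

X_L = ωL = 89.4 Ω
X_C = 1/(ωC) = 219 Ω
Parallel: admittances add. Y = 1/R + 1/(jωL) + jωC
Y = (0.00187 − j0.00662) S
|Y| = 0.00688 S → |Z| = 1/|Y| = 145 Ω, ∠Z = −∠Y = 74.2°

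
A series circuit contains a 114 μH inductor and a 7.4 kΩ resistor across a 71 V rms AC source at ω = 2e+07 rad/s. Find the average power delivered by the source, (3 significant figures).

X_L = ωL = 2280 Ω
Z = 7400 + j2280 Ω
|Z| = √(7400² + 2280²) = 7740 Ω
∠Z = arctan(2280/7400) = 17.1°
I = V/|Z| = 9.17 mA
P = VI cos φ = 71 × 0.00917 × cos(17.1°) = 622 mW

622 mW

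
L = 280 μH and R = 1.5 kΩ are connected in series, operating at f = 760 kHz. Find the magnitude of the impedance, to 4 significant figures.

2009 Ω

ω = 2πf = 4.775e+06 rad/s
X_L = ωL = 1337 Ω
Z = 1500 + j1337 Ω
|Z| = √(1500² + 1337²) = 2009 Ω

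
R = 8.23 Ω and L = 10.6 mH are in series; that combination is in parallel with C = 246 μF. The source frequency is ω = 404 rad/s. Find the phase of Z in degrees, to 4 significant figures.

-27.43°

X_L = ωL = 4.282 Ω
X_C = 1/(ωC) = 10.06 Ω
Branch 1 (R+jX_L): Z₁ = 8.230 + j4.282 Ω, |Z₁| = 9.277 Ω
Branch 2 (−jX_C): Z₂ = −j10.06 Ω
Parallel: Z = Z₁Z₂/(Z₁+Z₂), |Z| = 9.282 Ω, ∠Z = -27.43°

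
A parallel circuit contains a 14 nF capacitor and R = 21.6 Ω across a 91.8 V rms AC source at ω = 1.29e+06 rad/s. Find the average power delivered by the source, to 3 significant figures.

X_C = 1/(ωC) = 55.4 Ω
Parallel: admittances add. Y = 1/R + jωC
Y = (0.0463 + j0.0181) S
|Y| = 0.0497 S → |Z| = 1/|Y| = 20.1 Ω, ∠Z = −∠Y = -21.3°
I = V/|Z| = 4.56 A
P = VI cos φ = 91.8 × 4.56 × cos(-21.3°) = 390 W

390 W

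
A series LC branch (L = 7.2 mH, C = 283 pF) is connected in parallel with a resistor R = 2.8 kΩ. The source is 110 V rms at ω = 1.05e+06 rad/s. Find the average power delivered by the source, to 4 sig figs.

X_L = ωL = 7560 Ω
X_C = 1/(ωC) = 3365 Ω
Branch 1: Z₁ = R = 2800 Ω
Branch 2 (series LC): Z₂ = j(X_L − X_C) = j4195 Ω
Parallel: Z = Z₁Z₂/(Z₁+Z₂), |Z| = 2329 Ω, ∠Z = 33.72°
I = V/|Z| = 47.23 mA
P = VI cos φ = 110 × 0.04723 × cos(33.72°) = 4.321 W

4.321 W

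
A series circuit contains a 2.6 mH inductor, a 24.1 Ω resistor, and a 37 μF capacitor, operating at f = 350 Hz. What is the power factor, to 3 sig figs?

ω = 2πf = 2199 rad/s
X_L = ωL = 5.72 Ω
X_C = 1/(ωC) = 12.3 Ω
Net reactance X = X_L − X_C = -6.57 Ω
Z = 24.1 − j6.57 Ω
|Z| = √(24.1² + 6.57²) = 25.0 Ω
∠Z = arctan(-6.57/24.1) = -15.3°
cos φ = cos(-15.3°) = 0.965

0.965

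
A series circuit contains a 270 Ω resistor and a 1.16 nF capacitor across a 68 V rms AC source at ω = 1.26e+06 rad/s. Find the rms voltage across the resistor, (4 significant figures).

24.96 V

X_C = 1/(ωC) = 684.2 Ω
Z = 270.0 − j684.2 Ω
|Z| = √(270.0² + 684.2²) = 735.5 Ω
I = V/|Z| = 92.45 mA
V_R = I·|Z_R| = 0.09245 × 270.0 = 24.96 V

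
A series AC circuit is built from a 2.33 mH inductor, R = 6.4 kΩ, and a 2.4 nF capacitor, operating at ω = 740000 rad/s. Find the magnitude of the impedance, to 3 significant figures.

X_L = ωL = 1720 Ω
X_C = 1/(ωC) = 563 Ω
Net reactance X = X_L − X_C = 1160 Ω
Z = 6400 + j1160 Ω
|Z| = √(6400² + 1160²) = 6500 Ω

6500 Ω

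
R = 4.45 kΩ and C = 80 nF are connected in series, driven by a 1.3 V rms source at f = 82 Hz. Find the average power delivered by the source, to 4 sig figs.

12.36 μW

ω = 2πf = 515.2 rad/s
X_C = 1/(ωC) = 24260 Ω
Z = 4450 − j24260 Ω
|Z| = √(4450² + 24260²) = 24670 Ω
∠Z = arctan(-24260/4450) = -79.61°
I = V/|Z| = 52.70 μA
P = VI cos φ = 1.3 × 5.27e-05 × cos(-79.61°) = 12.36 μW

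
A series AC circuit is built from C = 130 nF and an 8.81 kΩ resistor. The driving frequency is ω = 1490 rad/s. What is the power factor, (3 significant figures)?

0.863

X_C = 1/(ωC) = 5160 Ω
Z = 8810 − j5160 Ω
|Z| = √(8810² + 5160²) = 10200 Ω
∠Z = arctan(-5160/8810) = -30.4°
cos φ = cos(-30.4°) = 0.863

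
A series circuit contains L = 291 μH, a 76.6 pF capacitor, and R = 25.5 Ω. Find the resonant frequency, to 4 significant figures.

ω₀ = 1/√(LC) = 1/√(0.000291 × 7.66e-11) = 6.698e+06 rad/s
f₀ = ω₀/(2π) = 1.066 MHz

1.066 MHz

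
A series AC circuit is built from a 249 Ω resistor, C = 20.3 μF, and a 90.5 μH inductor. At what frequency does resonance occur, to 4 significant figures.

ω₀ = 1/√(LC) = 1/√(9.05e-05 × 2.03e-05) = 23330 rad/s
f₀ = ω₀/(2π) = 3.713 kHz

3.713 kHz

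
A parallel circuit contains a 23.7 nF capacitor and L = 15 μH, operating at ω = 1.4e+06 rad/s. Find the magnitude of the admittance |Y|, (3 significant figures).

X_L = ωL = 21.0 Ω
X_C = 1/(ωC) = 30.1 Ω
Parallel: admittances add. Y = 1/(jωL) + jωC
Y = (0 − j0.0144) S
|Y| = 0.0144 S → |Z| = 1/|Y| = 69.3 Ω, ∠Z = −∠Y = 90.0°

14.4 mS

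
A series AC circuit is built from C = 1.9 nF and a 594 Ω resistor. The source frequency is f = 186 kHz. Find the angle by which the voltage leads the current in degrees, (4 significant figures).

ω = 2πf = 1.169e+06 rad/s
X_C = 1/(ωC) = 450.4 Ω
Z = 594.0 − j450.4 Ω
|Z| = √(594.0² + 450.4²) = 745.4 Ω
∠Z = arctan(-450.4/594.0) = -37.17°

-37.17°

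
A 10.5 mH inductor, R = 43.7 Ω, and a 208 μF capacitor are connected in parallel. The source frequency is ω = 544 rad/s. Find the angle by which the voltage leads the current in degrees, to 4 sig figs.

X_L = ωL = 5.712 Ω
X_C = 1/(ωC) = 8.838 Ω
Parallel: admittances add. Y = 1/R + 1/(jωL) + jωC
Y = (0.02288 − j0.06192) S
|Y| = 0.06601 S → |Z| = 1/|Y| = 15.15 Ω, ∠Z = −∠Y = 69.72°

69.72°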